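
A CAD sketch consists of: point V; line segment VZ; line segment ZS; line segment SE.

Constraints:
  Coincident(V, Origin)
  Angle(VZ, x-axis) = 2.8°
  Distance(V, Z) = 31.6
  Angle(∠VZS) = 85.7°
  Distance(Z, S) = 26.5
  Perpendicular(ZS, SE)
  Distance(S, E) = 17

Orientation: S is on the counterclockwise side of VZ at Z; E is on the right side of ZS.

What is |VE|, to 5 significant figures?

54.181

V is at the origin; VZ runs at 2.8° with length 31.6, so Z = 31.6·(cos 2.8°, sin 2.8°) = (31.562, 1.5437). ∠VZS = 85.7°, so ZS runs at 2.8° + (180° − 85.7°) = 97.100° from the x-axis; with |ZS| = 26.5, S = Z + 26.5·(cos 97.100°, sin 97.100°) = (28.287, 27.840). ZS ⟂ SE; with |SE| = 17.0 on the right of ZS, E = S + 17.0·(0.99233, 0.12360) = (45.156, 29.942). Then |VE| = |E − V| = 54.181.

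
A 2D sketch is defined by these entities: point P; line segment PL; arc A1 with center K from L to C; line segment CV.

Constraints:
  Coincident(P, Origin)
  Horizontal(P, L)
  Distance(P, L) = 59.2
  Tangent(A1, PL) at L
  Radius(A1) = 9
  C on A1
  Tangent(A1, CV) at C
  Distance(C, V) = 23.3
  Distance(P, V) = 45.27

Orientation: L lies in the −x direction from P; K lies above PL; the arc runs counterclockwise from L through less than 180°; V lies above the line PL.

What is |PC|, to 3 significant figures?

51.9

Checks: P = (0.00, 0.00) ✓; |KC| = 9.000 ✓; ∠(KC, CV) = 90.00° ✓; |CV| = 23.30 ✓; |PV| = 45.27 ✓.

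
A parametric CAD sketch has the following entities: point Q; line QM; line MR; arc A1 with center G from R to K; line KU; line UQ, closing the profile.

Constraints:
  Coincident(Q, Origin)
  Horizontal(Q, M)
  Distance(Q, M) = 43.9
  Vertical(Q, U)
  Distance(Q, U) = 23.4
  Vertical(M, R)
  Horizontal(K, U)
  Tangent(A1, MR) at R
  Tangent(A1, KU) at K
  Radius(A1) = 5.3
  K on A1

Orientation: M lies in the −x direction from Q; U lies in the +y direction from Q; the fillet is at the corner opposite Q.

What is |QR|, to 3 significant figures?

47.5

Q is at the origin; Q and M share the same y with |QM| = 43.9 and M on the −x side, so M = (-43.9, 0.00). Q and U share the same x with |QU| = 23.4 and U on the +y side, so U = (0.00, 23.4). The virtual corner opposite Q is at (-43.9, 23.4). Since A1 is tangent to MR there, GR ⟂ MR and A1 meets KU tangentially, so GK is at right angles to KU, with radius 5.3, so the center G sits 5.3 in from both sides at G = (-38.6, 18.1). That places the tangent points at R = (-43.9, 18.1) on MR and K = (-38.6, 23.4) on KU. Then |QR| = |R − Q| = 47.5.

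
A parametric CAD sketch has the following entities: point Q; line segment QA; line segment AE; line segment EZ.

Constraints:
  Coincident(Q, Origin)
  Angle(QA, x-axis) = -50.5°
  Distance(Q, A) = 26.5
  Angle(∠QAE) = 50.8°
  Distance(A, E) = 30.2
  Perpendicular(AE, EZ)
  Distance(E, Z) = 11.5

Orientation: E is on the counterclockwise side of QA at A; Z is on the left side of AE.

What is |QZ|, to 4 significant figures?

16.20

Q is at the origin; QA runs at -50.5° with length 26.5, so A = 26.5·(cos -50.5°, sin -50.5°) = (16.86, -20.45). ∠QAE = 50.8°, so AE runs at -50.5° + (180° − 50.8°) = 78.70° from the x-axis; with |AE| = 30.2, E = A + 30.2·(cos 78.70°, sin 78.70°) = (22.77, 9.167). AE is perpendicular to EZ; with |EZ| = 11.5 on the left of AE, Z = E + 11.5·(-0.9806, 0.1959) = (11.50, 11.42). Then |QZ| = |Z − Q| = 16.20.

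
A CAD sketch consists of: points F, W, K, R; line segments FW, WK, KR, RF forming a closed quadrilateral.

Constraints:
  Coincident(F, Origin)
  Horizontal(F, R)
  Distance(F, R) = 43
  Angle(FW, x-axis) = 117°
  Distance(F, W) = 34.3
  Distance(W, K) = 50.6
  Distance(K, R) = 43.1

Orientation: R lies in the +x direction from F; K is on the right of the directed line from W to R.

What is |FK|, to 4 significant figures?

16.74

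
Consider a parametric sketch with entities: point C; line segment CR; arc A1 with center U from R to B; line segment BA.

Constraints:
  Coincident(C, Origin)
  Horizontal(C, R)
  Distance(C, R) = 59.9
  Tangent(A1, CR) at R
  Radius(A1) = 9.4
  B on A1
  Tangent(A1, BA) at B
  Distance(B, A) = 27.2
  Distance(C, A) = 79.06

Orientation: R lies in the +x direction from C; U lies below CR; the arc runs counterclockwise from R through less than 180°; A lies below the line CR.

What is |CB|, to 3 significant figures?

54.9

Checks: ∠(UR, RC) = 90.00° ✓; |UR| = 9.400 ✓; |UB| = 9.400 ✓; ∠(UB, BA) = 90.00° ✓; |BA| = 27.20 ✓; |CA| = 79.06 ✓.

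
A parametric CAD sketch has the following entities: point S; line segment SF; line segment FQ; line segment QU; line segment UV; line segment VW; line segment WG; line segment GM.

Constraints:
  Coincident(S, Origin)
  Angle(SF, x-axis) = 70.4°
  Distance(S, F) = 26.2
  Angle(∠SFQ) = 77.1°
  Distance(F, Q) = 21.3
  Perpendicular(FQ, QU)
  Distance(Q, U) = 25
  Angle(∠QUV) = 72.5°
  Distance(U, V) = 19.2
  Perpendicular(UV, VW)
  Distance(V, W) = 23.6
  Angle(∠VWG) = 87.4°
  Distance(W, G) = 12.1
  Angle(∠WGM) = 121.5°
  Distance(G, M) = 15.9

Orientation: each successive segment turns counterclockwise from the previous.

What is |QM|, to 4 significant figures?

16.79

∠VWG = 87.4° gives WG at -166.6° from the x-axis; with |WG| = 12.1, G = (-12.62, 26.31). ∠WGM = 121.5° gives GM at -108.1° from the x-axis; with |GM| = 15.9, M = (-17.56, 11.20). Then |QM| = |M − Q| = 16.79.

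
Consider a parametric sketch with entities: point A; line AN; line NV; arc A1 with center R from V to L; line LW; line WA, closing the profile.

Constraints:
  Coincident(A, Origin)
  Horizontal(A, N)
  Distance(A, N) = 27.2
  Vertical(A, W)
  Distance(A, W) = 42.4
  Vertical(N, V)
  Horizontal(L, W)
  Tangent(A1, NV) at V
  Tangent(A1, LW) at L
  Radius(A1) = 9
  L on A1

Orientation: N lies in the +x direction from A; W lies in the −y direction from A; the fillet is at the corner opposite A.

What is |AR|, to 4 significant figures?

38.04

A is at the origin; AN is horizontal with |AN| = 27.2 and N on the +x side, so N = (27.20, 0.000). A and W share the same x with |AW| = 42.4 and W on the −y side, so W = (0.000, -42.40). The virtual corner opposite A is at (27.20, -42.40). The tangent condition forces RV to be normal to NV and since A1 is tangent to LW there, RL ⟂ LW, with radius 9.0, so the center R sits 9.0 in from both sides at R = (18.20, -33.40). Then |AR| = |R − A| = 38.04.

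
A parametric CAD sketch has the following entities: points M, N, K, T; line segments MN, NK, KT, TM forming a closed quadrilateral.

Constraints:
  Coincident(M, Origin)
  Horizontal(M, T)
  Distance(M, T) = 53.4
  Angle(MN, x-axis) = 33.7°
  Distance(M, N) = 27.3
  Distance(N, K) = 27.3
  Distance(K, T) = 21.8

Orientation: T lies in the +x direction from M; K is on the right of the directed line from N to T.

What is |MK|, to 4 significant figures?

35.28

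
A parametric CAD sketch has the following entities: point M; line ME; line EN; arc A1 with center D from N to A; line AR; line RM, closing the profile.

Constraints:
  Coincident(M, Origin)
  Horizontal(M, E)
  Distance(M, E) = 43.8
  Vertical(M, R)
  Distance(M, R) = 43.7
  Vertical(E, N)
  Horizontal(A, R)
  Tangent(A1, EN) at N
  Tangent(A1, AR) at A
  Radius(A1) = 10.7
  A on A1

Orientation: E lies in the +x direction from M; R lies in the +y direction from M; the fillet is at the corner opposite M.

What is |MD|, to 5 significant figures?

46.740

M is at the origin; ME is horizontal with |ME| = 43.8 and E on the +x side, so E = (43.800, 0.0000). MR is vertical with |MR| = 43.7 and R on the +y side, so R = (0.0000, 43.700). The virtual corner opposite M is at (43.800, 43.700). Tangency of A1 to EN means the radius DN is perpendicular to EN and tangency of A1 to AR means the radius DA is perpendicular to AR, with radius 10.7, so the center D sits 10.7 in from both sides at D = (33.100, 33.000). Then |MD| = |D − M| = 46.740.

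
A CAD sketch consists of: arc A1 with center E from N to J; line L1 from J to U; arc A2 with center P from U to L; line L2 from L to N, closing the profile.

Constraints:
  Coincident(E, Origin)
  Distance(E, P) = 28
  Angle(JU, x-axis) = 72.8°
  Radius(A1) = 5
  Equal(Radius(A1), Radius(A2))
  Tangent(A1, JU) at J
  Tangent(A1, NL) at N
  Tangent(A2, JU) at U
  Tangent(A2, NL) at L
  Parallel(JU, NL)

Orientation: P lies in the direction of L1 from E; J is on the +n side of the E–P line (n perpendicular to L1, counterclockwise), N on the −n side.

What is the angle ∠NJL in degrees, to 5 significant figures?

70.346°

Tangency of A1 to both parallel lines with radius 5.0 puts J and N at E ± 5.0·n: J = (-4.7764, 1.4785), N = (4.7764, -1.4785). Equal radii place U and L the same way about P: U = P + 5.0·n = (3.5034, 28.226), L = P − 5.0·n = (13.056, 25.269). Then cos ∠NJL = JN·JL / (|JN||JL|), giving 70.346°.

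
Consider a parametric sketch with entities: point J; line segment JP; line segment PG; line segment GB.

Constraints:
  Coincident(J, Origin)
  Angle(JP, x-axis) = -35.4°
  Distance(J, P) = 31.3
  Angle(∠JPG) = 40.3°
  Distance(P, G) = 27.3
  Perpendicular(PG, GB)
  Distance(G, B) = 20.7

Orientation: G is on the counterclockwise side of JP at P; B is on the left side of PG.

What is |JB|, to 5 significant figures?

3.4586

J is at the origin; JP runs at -35.4° with length 31.3, so P = 31.3·(cos -35.4°, sin -35.4°) = (25.514, -18.132). ∠JPG = 40.3°, so PG runs at -35.4° + (180° − 40.3°) = 104.30° from the x-axis; with |PG| = 27.3, G = P + 27.3·(cos 104.30°, sin 104.30°) = (18.770, 8.3226). PG is perpendicular to GB; with |GB| = 20.7 on the left of PG, B = G + 20.7·(-0.96902, -0.24700) = (-1.2882, 3.2097). Then |JB| = |B − J| = 3.4586.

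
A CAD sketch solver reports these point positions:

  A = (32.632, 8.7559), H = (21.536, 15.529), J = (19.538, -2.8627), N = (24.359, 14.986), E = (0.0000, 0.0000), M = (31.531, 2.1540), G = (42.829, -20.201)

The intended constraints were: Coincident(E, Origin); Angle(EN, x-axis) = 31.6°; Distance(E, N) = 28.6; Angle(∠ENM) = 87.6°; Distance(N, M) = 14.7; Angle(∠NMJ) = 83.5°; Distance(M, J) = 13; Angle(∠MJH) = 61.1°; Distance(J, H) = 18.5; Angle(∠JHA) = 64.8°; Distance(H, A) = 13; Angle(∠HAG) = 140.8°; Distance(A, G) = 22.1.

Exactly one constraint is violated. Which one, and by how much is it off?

Distance(A, G) = 22.1 — off by 8.60.

E = (0.00, 0.00) ✓; EN at 31.60° ✓; |EN| = 28.60 ✓; ∠ENM = 87.60° ✓; |NM| = 14.70 ✓; ∠NMJ = 83.50° ✓; |MJ| = 13.00 ✓; ∠MJH = 61.10° ✓; |JH| = 18.50 ✓; ∠JHA = 64.80° ✓; |HA| = 13.00 ✓; ∠HAG = 140.8° ✓; |AG| = 30.70 ✗.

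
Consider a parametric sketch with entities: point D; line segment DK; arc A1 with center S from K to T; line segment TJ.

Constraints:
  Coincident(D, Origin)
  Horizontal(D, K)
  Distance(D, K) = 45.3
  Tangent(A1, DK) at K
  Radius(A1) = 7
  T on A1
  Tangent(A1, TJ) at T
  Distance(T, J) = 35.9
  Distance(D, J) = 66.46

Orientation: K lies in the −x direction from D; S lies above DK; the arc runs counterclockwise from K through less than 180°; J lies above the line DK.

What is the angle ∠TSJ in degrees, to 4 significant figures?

78.97°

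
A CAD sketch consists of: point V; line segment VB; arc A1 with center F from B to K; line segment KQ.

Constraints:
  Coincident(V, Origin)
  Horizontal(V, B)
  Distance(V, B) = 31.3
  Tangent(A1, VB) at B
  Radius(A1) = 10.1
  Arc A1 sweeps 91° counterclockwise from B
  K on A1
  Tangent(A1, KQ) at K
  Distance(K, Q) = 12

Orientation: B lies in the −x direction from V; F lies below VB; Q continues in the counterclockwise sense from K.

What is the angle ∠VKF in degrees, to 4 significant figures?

12.94°

V is at the origin; V and B share the same y with |VB| = 31.3 and B on the −x side, so B = (-31.30, 0.000). Tangency of A1 to VB means the radius FB is perpendicular to VB, so F = B + (0, -10.1) = (-31.30, -10.10). On A1, B sits at bearing 90° from F; a 91° counterclockwise sweep puts K at bearing 181°, so K = F + 10.1·(cos 181°, sin 181°) = (-41.40, -10.28). Then cos ∠VKF = KV·KF / (|KV||KF|), giving 12.94°.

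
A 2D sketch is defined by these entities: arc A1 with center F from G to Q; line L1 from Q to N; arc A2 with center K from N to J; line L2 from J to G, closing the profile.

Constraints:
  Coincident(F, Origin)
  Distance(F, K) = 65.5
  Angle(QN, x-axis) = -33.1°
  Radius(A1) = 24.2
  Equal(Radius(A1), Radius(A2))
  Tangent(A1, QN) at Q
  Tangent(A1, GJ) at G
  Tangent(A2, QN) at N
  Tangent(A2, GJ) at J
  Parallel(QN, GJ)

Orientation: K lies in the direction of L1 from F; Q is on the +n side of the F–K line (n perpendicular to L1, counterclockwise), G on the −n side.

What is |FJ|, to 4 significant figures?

69.83

Tangency of A1 to both parallel lines with radius 24.2 puts Q and G at F ± 24.2·n: Q = (13.22, 20.27), G = (-13.22, -20.27). Equal radii place N and J the same way about K: N = K + 24.2·n = (68.09, -15.50), J = K − 24.2·n = (41.65, -56.04). Then |FJ| = |J − F| = 69.83.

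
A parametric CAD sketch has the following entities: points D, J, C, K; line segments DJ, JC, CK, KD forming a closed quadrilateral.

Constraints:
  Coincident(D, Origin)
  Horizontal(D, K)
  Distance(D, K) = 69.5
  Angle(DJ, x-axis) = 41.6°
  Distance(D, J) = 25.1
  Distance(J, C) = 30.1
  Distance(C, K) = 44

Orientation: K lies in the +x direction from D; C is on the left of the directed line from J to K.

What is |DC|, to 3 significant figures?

55.2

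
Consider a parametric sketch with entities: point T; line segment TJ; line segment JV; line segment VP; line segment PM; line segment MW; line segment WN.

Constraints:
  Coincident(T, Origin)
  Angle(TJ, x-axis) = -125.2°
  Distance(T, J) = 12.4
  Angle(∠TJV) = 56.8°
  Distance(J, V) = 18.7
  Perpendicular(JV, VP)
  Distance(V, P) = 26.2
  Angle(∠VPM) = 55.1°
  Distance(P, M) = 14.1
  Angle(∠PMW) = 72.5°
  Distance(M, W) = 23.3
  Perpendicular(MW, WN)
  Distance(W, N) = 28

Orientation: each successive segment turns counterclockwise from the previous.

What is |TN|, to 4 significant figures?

39.18

T is at the origin; TJ runs at -125.2° with length 12.4, so J = (-7.148, -10.13). ∠TJV = 56.8° gives JV at -2.000° from the x-axis; with |JV| = 18.7, V = (11.54, -10.79). JV is perpendicular to VP, so VP runs at 88.00°; with |VP| = 26.2, P = (12.46, 15.40). ∠VPM = 55.1° gives PM at -147.1° from the x-axis; with |PM| = 14.1, M = (0.6166, 7.740). ∠PMW = 72.5° gives MW at -39.60° from the x-axis; with |MW| = 23.3, W = (18.57, -7.112). The perpendicularity gives WN at right angles to MW, so WN runs at 50.40°; with |WN| = 28.0, N = (36.42, 14.46). Then |TN| = |N − T| = 39.18.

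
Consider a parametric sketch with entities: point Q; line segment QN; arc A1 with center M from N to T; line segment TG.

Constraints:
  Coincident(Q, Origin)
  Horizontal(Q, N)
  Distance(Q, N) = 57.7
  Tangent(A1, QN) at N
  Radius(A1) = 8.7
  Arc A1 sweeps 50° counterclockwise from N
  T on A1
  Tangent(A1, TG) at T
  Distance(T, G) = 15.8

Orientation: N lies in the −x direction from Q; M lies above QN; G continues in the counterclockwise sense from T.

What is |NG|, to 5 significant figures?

22.679

Q is at the origin; QN is horizontal with |QN| = 57.7 and N on the −x side, so N = (-57.700, 0.0000). A1 meets QN tangentially, so MN is at right angles to QN, so M = N + (0, 8.7) = (-57.700, 8.7000). On A1, N sits at bearing -90° from M; a 50° counterclockwise sweep puts T at bearing -40°, so T = M + 8.7·(cos -40°, sin -40°) = (-51.035, 3.1077). Tangency of A1 to TG means the radius MT is perpendicular to TG, so TG runs along (−sin -40°, cos -40°); with |TG| = 15.8, G = (-40.879, 15.211). Then |NG| = |G − N| = 22.679.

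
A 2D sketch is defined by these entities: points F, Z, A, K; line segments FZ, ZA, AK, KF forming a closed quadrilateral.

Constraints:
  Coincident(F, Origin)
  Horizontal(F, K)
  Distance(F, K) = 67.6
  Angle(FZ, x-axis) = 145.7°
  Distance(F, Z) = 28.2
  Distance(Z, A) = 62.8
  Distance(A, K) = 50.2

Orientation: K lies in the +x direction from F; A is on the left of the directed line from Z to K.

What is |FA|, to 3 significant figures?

52.2

F is at the origin; F and K share the same y with |FK| = 67.6 and K in +x, so K = (67.6, 0). FZ runs at 145.7° with |FZ| = 28.2, so Z = (-23.3, 15.9). A is determined by |ZA| = 62.8 and |AK| = 50.2 together: it lies at the intersection of circle(Z, 62.8) and circle(K, 50.2). With |ZK| = 92.3, the foot of the radical line on ZK is 53.9 from Z and the perpendicular offset is √(62.8² − 53.9²) = 32.3. Taking the left-of-ZK solution: A = (35.3, 38.4).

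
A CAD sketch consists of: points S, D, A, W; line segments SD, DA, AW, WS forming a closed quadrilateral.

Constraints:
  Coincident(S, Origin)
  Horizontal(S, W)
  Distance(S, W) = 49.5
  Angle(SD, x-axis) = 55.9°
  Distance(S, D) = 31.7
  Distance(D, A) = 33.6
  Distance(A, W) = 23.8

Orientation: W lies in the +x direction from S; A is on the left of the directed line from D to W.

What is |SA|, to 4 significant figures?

56.50

S is at the origin; S and W share the same y with |SW| = 49.5 and W in +x, so W = (49.5, 0). SD runs at 55.9° with |SD| = 31.7, so D = (17.77, 26.25). A is determined by |DA| = 33.6 and |AW| = 23.8 together: it lies at the intersection of circle(D, 33.6) and circle(W, 23.8). With |DW| = 41.18, the foot of the radical line on DW is 27.42 from D and the perpendicular offset is √(33.6² − 27.42²) = 19.42. Taking the left-of-DW solution: A = (51.28, 23.73).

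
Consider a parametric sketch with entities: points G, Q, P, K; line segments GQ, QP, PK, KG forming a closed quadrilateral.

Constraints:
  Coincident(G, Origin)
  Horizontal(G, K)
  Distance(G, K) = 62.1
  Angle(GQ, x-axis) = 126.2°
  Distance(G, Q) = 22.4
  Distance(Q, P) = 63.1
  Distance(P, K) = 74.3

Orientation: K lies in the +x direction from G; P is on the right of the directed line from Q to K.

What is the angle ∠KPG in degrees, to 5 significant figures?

56.634°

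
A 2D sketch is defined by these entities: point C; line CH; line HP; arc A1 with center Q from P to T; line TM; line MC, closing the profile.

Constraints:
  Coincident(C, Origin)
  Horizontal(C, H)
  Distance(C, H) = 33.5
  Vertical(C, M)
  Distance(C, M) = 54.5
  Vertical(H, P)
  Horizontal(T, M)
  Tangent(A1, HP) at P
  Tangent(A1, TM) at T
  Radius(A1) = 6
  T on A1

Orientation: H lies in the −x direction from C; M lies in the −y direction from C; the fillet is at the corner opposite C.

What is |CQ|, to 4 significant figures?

55.75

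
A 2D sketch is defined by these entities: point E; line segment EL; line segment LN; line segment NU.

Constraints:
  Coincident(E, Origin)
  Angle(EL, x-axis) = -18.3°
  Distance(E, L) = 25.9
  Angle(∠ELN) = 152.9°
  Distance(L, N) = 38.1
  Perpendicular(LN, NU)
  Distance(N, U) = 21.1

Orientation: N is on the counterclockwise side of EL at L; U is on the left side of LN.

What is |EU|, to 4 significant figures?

61.86

∠ELN = 152.9°, so LN runs at -18.3° + (180° − 152.9°) = 8.800° from the x-axis; with |LN| = 38.1, N = L + 38.1·(cos 8.800°, sin 8.800°) = (62.24, -2.304). LN ⟂ NU; with |NU| = 21.1 on the left of LN, U = N + 21.1·(-0.1530, 0.9882) = (59.01, 18.55). Then |EU| = |U − E| = 61.86.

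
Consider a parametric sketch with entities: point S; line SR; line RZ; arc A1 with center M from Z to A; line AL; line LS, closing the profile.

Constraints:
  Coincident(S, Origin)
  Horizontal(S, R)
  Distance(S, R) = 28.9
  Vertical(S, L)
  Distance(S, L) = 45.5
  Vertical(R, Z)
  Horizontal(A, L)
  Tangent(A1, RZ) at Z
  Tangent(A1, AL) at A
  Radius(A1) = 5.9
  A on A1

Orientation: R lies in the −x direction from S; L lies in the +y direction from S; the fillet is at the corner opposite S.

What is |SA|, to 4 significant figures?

50.98

The virtual corner opposite S is at (-28.90, 45.50). A1 meets RZ tangentially, so MZ is at right angles to RZ and the tangent condition forces MA to be normal to AL, with radius 5.9, so the center M sits 5.9 in from both sides at M = (-23.00, 39.60). That places the tangent points at Z = (-28.90, 39.60) on RZ and A = (-23.00, 45.50) on AL. Then |SA| = |A − S| = 50.98.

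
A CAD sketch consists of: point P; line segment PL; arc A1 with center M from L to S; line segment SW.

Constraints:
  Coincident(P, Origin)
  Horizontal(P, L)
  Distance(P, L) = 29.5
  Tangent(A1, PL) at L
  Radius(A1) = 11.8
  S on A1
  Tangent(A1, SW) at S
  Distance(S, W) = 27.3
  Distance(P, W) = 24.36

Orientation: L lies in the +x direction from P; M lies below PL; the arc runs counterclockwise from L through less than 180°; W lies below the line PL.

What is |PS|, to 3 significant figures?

21.1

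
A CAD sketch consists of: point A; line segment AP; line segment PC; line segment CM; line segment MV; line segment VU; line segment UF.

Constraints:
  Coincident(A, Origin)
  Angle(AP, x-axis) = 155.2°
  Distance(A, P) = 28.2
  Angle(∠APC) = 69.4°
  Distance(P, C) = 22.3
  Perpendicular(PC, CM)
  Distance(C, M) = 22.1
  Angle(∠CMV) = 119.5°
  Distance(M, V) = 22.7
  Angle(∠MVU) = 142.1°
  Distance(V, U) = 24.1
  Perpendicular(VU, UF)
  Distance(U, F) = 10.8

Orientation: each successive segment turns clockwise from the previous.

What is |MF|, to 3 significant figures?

42.1

∠MVU = 142.1° gives VU at -144° from the x-axis; with |VU| = 24.1, U = (-19.9, -24.3). The perpendicularity gives UF at right angles to VU, so UF runs at 126°; with |UF| = 10.8, F = (-26.2, -15.6). Then |MF| = |F − M| = 42.1.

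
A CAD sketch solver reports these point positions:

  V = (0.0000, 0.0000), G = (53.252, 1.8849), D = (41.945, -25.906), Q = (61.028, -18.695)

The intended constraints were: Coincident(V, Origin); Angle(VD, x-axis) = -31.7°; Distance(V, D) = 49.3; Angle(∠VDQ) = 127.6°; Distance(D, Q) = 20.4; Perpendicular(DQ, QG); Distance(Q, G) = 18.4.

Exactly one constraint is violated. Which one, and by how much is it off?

Distance(Q, G) = 18.4 — off by 3.60.

V = (0.00, 0.00) ✓; VD at -31.70° ✓; |VD| = 49.30 ✓; ∠VDQ = 127.6° ✓; |DQ| = 20.40 ✓; ∠(DQ, QG) = 90.00° ✓; |QG| = 22.00 ✗.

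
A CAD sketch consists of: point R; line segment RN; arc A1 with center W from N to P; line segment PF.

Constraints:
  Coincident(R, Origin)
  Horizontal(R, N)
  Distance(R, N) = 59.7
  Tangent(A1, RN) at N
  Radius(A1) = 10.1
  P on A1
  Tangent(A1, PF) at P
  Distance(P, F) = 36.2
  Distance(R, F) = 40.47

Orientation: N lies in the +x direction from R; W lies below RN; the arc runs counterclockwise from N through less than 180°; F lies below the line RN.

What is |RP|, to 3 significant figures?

52.4

R is at the origin; R and N share the same y with |RN| = 59.7 and N on the +x side, so N = (59.7, 0.00). Since A1 is tangent to RN there, WN ⟂ RN, so W = N + (0, -10.1) = (59.7, -10.1). Since WP ⟂ PF (tangency), |WF| = √(10.1² + 36.2²) = 37.6 regardless of where P sits on A1. So F lies on both circle(R, 40.47) and circle(W, 37.6); the below-RN intersection is F = (27.6, -29.6). P is the foot of the tangent from F: P = (52.3, -3.20).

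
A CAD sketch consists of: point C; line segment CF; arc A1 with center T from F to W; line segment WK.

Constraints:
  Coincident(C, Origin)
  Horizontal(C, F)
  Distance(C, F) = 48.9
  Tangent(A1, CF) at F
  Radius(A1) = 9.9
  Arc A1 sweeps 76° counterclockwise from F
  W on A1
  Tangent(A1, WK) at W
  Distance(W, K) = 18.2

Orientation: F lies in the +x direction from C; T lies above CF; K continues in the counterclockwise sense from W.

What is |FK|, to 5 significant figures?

28.801

On A1, F sits at bearing -90° from T; a 76° counterclockwise sweep puts W at bearing -14°, so W = T + 9.9·(cos -14°, sin -14°) = (58.506, 7.5050). The tangent condition forces TW to be normal to WK, so WK runs along (−sin -14°, cos -14°); with |WK| = 18.2, K = (62.909, 25.164). Then |FK| = |K − F| = 28.801.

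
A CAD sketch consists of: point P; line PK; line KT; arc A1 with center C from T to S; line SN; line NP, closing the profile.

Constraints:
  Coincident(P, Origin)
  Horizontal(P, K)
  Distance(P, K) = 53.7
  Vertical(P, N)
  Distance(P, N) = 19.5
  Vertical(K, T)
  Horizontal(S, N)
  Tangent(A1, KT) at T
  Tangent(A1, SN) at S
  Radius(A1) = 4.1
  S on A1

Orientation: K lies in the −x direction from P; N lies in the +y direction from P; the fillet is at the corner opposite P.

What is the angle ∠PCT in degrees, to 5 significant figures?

162.75°

P is at the origin; P and K share the same y with |PK| = 53.7 and K on the −x side, so K = (-53.700, 0.0000). P and N share the same x with |PN| = 19.5 and N on the +y side, so N = (0.0000, 19.500). The virtual corner opposite P is at (-53.700, 19.500). Since A1 is tangent to KT there, CT ⟂ KT and the tangent condition forces CS to be normal to SN, with radius 4.1, so the center C sits 4.1 in from both sides at C = (-49.600, 15.400). That places the tangent points at T = (-53.700, 15.400) on KT and S = (-49.600, 19.500) on SN. Then cos ∠PCT = CP·CT / (|CP||CT|), giving 162.75°.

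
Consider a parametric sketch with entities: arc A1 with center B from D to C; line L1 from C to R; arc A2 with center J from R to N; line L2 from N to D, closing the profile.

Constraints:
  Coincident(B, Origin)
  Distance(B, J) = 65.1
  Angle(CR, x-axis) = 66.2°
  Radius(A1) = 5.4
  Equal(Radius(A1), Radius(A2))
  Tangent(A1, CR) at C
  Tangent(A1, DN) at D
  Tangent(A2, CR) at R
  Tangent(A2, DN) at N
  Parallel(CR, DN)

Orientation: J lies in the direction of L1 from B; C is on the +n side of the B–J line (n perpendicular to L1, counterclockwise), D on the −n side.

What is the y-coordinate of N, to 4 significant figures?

57.38

Tangency of A1 to both parallel lines with radius 5.4 puts C and D at B ± 5.4·n: C = (-4.941, 2.179), D = (4.941, -2.179). Equal radii place R and N the same way about J: R = J + 5.4·n = (21.33, 61.74), N = J − 5.4·n = (31.21, 57.38). So N.y = 57.38.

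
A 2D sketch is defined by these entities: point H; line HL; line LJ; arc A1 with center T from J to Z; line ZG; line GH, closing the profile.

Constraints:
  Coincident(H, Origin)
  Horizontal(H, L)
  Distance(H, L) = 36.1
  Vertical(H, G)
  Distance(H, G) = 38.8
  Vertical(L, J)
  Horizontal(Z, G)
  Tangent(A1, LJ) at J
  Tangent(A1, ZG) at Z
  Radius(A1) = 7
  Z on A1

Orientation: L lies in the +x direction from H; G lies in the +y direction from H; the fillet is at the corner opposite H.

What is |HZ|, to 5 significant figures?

48.500

H is at the origin; HL is horizontal with |HL| = 36.1 and L on the +x side, so L = (36.100, 0.0000). H and G share the same x with |HG| = 38.8 and G on the +y side, so G = (0.0000, 38.800). The virtual corner opposite H is at (36.100, 38.800). Since A1 is tangent to LJ there, TJ ⟂ LJ and A1 meets ZG tangentially, so TZ is at right angles to ZG, with radius 7.0, so the center T sits 7.0 in from both sides at T = (29.100, 31.800). That places the tangent points at J = (36.100, 31.800) on LJ and Z = (29.100, 38.800) on ZG. Then |HZ| = |Z − H| = 48.500.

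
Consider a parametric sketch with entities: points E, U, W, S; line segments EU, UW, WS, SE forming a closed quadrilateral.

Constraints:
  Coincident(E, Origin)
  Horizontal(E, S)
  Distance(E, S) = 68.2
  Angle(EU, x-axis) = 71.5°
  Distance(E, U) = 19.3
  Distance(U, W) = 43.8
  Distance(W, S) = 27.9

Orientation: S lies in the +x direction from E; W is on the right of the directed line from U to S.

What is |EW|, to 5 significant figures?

42.088

E is at the origin; E and S share the same y with |ES| = 68.2 and S in +x, so S = (68.2, 0). EU runs at 71.5° with |EU| = 19.3, so U = (6.1240, 18.303). W is determined by |UW| = 43.8 and |WS| = 27.9 together: it lies at the intersection of circle(U, 43.8) and circle(S, 27.9). With |US| = 64.718, the foot of the radical line on US is 41.167 from U and the perpendicular offset is √(43.8² − 41.167²) = 14.958. Taking the right-of-US solution: W = (41.380, -7.6870).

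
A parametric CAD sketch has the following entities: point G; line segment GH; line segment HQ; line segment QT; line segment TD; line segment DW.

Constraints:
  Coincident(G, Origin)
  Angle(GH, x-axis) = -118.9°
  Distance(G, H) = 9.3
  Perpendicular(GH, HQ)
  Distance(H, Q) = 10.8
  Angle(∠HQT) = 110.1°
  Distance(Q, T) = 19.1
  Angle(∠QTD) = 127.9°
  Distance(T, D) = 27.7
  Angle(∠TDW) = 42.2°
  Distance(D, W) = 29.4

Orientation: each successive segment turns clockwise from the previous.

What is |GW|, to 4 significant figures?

4.068

G is at the origin; GH runs at -118.9° with length 9.3, so H = (-4.495, -8.142). GH ⟂ HQ, so HQ runs at 151.1°; with |HQ| = 10.8, Q = (-13.95, -2.922). ∠HQT = 110.1° gives QT at 81.20° from the x-axis; with |QT| = 19.1, T = (-11.03, 15.95). ∠QTD = 127.9° gives TD at 29.10° from the x-axis; with |TD| = 27.7, D = (13.18, 29.42). ∠TDW = 42.2° gives DW at -108.7° from the x-axis; with |DW| = 29.4, W = (3.750, 1.576). Then |GW| = |W − G| = 4.068.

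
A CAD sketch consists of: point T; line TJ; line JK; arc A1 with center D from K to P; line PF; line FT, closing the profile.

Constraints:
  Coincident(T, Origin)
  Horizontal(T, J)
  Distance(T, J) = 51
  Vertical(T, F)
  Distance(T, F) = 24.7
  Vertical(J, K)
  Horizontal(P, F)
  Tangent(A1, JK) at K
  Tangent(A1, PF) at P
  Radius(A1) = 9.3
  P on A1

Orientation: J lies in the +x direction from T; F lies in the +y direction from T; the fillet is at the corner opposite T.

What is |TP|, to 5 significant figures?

48.466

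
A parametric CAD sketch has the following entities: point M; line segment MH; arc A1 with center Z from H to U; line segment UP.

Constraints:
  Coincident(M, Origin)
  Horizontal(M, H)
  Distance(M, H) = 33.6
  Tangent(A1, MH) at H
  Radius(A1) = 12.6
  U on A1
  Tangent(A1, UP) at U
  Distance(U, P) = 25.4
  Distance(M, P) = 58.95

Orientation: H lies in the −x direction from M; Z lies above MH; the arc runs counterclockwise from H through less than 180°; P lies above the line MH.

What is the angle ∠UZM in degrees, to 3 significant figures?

69.2°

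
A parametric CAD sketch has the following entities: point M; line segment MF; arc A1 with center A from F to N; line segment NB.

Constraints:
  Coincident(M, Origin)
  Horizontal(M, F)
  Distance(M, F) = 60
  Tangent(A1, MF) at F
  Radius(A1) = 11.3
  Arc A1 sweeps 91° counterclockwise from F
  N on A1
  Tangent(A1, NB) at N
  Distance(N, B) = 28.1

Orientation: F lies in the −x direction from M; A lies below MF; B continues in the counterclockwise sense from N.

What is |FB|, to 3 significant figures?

41.0

M is at the origin; M and F share the same y with |MF| = 60.0 and F on the −x side, so F = (-60.0, 0.00). A1 meets MF tangentially, so AF is at right angles to MF, so A = F + (0, -11.3) = (-60.0, -11.3). On A1, F sits at bearing 90° from A; a 91° counterclockwise sweep puts N at bearing 181°, so N = A + 11.3·(cos 181°, sin 181°) = (-71.3, -11.5). Since A1 is tangent to NB there, AN ⟂ NB, so NB runs along (−sin 181°, cos 181°); with |NB| = 28.1, B = (-70.8, -39.6). Then |FB| = |B − F| = 41.0.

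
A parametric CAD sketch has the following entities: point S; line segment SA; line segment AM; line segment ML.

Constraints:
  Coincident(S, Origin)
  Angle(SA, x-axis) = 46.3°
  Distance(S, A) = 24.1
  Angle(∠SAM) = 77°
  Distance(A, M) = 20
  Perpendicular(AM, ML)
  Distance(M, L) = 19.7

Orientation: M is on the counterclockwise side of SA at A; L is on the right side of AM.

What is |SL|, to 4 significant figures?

45.58

∠SAM = 77.0°, so AM runs at 46.3° + (180° − 77.0°) = 149.3° from the x-axis; with |AM| = 20.0, M = A + 20.0·(cos 149.3°, sin 149.3°) = (-0.5468, 27.63). AM is perpendicular to ML; with |ML| = 19.7 on the right of AM, L = M + 19.7·(0.5105, 0.8599) = (9.511, 44.57). Then |SL| = |L − S| = 45.58.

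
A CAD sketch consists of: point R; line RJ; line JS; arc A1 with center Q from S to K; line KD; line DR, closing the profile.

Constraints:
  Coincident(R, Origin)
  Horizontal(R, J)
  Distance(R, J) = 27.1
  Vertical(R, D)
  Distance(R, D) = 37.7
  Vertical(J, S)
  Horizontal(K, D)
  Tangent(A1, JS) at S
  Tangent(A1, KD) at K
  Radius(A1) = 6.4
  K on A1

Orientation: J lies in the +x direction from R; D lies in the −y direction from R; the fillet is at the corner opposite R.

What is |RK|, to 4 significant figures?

43.01

R is at the origin; R and J share the same y with |RJ| = 27.1 and J on the +x side, so J = (27.10, 0.000). RD is vertical with |RD| = 37.7 and D on the −y side, so D = (0.000, -37.70). The virtual corner opposite R is at (27.10, -37.70). The tangent condition forces QS to be normal to JS and the tangent condition forces QK to be normal to KD, with radius 6.4, so the center Q sits 6.4 in from both sides at Q = (20.70, -31.30). That places the tangent points at S = (27.10, -31.30) on JS and K = (20.70, -37.70) on KD. Then |RK| = |K − R| = 43.01.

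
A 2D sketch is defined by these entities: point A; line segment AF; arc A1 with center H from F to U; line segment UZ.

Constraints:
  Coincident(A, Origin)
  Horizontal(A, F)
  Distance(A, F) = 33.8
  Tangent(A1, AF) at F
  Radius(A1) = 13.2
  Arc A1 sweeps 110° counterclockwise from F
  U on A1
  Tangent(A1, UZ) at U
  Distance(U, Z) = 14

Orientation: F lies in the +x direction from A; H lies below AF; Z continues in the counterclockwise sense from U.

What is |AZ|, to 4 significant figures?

40.48

A is at the origin; A and F share the same y with |AF| = 33.8 and F on the +x side, so F = (33.80, 0.000). Tangency of A1 to AF means the radius HF is perpendicular to AF, so H = F + (0, -13.2) = (33.80, -13.20). On A1, F sits at bearing 90° from H; a 110° counterclockwise sweep puts U at bearing 200°, so U = H + 13.2·(cos 200°, sin 200°) = (21.40, -17.71). Since A1 is tangent to UZ there, HU ⟂ UZ, so UZ runs along (−sin 200°, cos 200°); with |UZ| = 14.0, Z = (26.18, -30.87). Then |AZ| = |Z − A| = 40.48.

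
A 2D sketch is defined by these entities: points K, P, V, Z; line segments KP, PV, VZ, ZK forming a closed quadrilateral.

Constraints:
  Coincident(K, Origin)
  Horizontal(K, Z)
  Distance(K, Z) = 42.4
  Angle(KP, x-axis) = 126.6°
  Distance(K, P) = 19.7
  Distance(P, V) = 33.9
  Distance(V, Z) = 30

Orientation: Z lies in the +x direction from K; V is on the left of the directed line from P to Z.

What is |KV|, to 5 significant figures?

30.624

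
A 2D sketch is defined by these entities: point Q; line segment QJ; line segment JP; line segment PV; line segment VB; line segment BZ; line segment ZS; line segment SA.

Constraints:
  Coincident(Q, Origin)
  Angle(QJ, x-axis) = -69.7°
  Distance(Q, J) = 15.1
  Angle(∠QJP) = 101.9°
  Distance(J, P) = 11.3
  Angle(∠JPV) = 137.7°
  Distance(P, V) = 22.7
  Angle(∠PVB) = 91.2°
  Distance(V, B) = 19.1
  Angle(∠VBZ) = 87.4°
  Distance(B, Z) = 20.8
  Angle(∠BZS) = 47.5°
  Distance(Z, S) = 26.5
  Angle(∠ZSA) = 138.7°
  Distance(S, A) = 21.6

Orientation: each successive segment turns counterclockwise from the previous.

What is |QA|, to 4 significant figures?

48.67

∠BZS = 47.5° gives ZS at 4.600° from the x-axis; with |ZS| = 26.5, S = (29.91, 3.172). ∠ZSA = 138.7° gives SA at 45.90° from the x-axis; with |SA| = 21.6, A = (44.94, 18.68). Then |QA| = |A − Q| = 48.67.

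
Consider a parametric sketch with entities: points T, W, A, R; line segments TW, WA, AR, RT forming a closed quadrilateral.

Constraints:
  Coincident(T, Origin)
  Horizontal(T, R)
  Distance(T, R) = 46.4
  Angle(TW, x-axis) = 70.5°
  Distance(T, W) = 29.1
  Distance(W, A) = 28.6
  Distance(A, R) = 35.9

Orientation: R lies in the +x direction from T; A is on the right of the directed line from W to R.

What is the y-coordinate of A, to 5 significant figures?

-1.1578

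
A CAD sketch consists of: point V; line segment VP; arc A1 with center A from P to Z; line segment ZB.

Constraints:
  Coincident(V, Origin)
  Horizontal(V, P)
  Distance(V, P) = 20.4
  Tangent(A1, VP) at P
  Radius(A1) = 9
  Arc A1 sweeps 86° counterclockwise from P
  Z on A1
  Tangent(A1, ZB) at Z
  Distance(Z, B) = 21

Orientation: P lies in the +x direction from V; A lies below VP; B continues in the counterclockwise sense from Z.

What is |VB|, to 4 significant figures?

30.97

V is at the origin; V and P share the same y with |VP| = 20.4 and P on the +x side, so P = (20.40, 0.000). The tangent condition forces AP to be normal to VP, so A = P + (0, -9) = (20.40, -9.000). On A1, P sits at bearing 90° from A; an 86° counterclockwise sweep puts Z at bearing 176°, so Z = A + 9.0·(cos 176°, sin 176°) = (11.42, -8.372). Tangency of A1 to ZB means the radius AZ is perpendicular to ZB, so ZB runs along (−sin 176°, cos 176°); with |ZB| = 21.0, B = (9.957, -29.32). Then |VB| = |B − V| = 30.97.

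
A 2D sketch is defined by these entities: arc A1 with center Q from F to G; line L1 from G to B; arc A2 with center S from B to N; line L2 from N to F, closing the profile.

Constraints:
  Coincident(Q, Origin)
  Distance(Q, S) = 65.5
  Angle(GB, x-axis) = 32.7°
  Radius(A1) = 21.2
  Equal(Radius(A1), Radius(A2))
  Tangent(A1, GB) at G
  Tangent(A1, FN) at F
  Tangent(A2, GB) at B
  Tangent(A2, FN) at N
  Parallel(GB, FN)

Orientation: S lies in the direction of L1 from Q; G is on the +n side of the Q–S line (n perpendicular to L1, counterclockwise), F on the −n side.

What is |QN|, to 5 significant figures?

68.845

The slot axis is L1's direction at 32.7°, so u = (cos 32.7°, sin 32.7°) = (0.84151, 0.54024) and n = (−sin 32.7°, cos 32.7°) = (-0.54024, 0.84151). Q is at the origin and S lies 65.5 along u from Q, so S = 65.5·u = (55.119, 35.386). Tangency of A1 to both parallel lines with radius 21.2 puts G and F at Q ± 21.2·n: G = (-11.453, 17.840), F = (11.453, -17.840). Equal radii place B and N the same way about S: B = S + 21.2·n = (43.666, 53.226), N = S − 21.2·n = (66.572, 17.546). Then |QN| = |N − Q| = 68.845.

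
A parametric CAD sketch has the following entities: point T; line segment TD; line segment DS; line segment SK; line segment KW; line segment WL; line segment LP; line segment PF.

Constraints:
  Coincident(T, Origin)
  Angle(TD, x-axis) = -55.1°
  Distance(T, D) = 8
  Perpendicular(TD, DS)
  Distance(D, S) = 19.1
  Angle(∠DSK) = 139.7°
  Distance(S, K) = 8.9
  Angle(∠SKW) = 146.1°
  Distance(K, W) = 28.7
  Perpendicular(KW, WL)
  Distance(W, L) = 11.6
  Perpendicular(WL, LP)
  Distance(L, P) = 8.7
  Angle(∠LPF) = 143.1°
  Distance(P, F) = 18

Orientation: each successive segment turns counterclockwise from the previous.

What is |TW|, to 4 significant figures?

42.19

T is at the origin; TD runs at -55.1° with length 8.0, so D = (4.577, -6.561). The perpendicularity gives DS at right angles to TD, so DS runs at 34.90°; with |DS| = 19.1, S = (20.24, 4.367). ∠DSK = 139.7° gives SK at 75.20° from the x-axis; with |SK| = 8.9, K = (22.52, 12.97). ∠SKW = 146.1° gives KW at 109.1° from the x-axis; with |KW| = 28.7, W = (13.12, 40.09). Then |TW| = |W − T| = 42.19.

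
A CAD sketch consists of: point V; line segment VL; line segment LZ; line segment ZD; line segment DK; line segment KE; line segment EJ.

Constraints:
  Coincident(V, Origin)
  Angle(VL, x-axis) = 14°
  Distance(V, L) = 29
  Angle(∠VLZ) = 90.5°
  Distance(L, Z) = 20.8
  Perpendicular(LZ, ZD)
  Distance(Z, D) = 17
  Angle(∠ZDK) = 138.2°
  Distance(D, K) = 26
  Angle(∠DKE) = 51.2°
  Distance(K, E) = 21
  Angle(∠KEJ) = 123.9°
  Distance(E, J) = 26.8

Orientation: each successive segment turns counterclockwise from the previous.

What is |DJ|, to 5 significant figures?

19.755

V is at the origin; VL runs at 14.0° with length 29.0, so L = (28.139, 7.0157). ∠VLZ = 90.5° gives LZ at 103.50° from the x-axis; with |LZ| = 20.8, Z = (23.283, 27.241). The perpendicularity gives ZD at right angles to LZ, so ZD runs at -166.50°; with |ZD| = 17.0, D = (6.7526, 23.272). ∠ZDK = 138.2° gives DK at -124.70° from the x-axis; with |DK| = 26.0, K = (-8.0486, 1.8967). ∠DKE = 51.2° gives KE at 4.1000° from the x-axis; with |KE| = 21.0, E = (12.898, 3.3982). ∠KEJ = 123.9° gives EJ at 60.200° from the x-axis; with |EJ| = 26.8, J = (26.217, 26.654). Then |DJ| = |J − D| = 19.755.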